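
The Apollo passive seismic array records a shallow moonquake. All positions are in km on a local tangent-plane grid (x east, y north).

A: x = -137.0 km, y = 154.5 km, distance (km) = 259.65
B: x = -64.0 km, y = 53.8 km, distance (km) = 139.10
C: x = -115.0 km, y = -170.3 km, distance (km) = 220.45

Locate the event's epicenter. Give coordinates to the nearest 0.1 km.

50.7 km east, -24.9 km north

Circle about each station: (x + 137.0)² + (y − 154.5)² = 259.65²; (x + 64.0)² + (y − 53.8)² = 139.10²; (x + 115.0)² + (y + 170.3)² = 220.45².
Subtracting pairs of circle equations eliminates x²+y² and gives linear equations (the radical axes):
146.0 x − 201.4 y = 12420.50
44.0 x − 649.6 y = 18407.76
Solving the 2×2 system: x ≈ 50.7, y ≈ -24.9 km.
Check against A (with the unrounded x, y): √((x + 137.0)²+(y − 154.5)²) = 259.66 ≈ 259.65 km. ✓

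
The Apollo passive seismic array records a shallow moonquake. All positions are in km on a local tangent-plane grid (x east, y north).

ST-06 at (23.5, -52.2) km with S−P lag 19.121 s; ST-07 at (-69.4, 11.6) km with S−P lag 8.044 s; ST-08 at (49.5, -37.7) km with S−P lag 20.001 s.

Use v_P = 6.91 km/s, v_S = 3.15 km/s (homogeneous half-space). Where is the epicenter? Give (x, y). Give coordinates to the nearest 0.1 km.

Distance from S−P lag: d = Δt · v_P v_S / (v_P − v_S) = Δt · (6.91·3.15)/(6.91−3.15) ≈ 5.7890·Δt.
So d_ST-06 = 110.69, d_ST-07 = 46.57, d_ST-08 = 115.79 km.
Circle about each station: (x − 23.5)² + (y + 52.2)² = 110.69²; (x + 69.4)² + (y − 11.6)² = 46.57²; (x − 49.5)² + (y + 37.7)² = 115.79².
Subtracting the ST-06 equation from the ST-07 and ST-08 equations removes the quadratic terms:
-185.8 x + 127.6 y = 11757.34
52.0 x + 29.0 y = -560.60
Solving the 2×2 system: x ≈ -34.3, y ≈ 42.2 km.

-34.3 km east, 42.2 km north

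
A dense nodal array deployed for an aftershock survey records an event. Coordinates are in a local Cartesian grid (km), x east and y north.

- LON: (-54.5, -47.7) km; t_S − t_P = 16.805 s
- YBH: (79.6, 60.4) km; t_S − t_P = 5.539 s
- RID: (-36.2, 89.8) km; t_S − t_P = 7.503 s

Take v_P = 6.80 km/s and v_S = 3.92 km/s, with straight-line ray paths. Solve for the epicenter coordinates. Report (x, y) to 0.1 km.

Distance from S−P lag: d = Δt · v_P v_S / (v_P − v_S) = Δt · (6.80·3.92)/(6.80−3.92) ≈ 9.2556·Δt.
So d_LON = 155.54, d_YBH = 51.27, d_RID = 69.44 km.
Circle about each station: (x + 54.5)² + (y + 47.7)² = 155.54²; (x − 79.6)² + (y − 60.4)² = 51.27²; (x + 36.2)² + (y − 89.8)² = 69.44².
Subtracting the LON equation from the YBH and RID equations removes the quadratic terms:
268.2 x + 216.2 y = 26302.86
36.6 x + 275.0 y = 23499.72
Solving the 2×2 system: x ≈ 32.7, y ≈ 81.1 km.

32.7 km east, 81.1 km north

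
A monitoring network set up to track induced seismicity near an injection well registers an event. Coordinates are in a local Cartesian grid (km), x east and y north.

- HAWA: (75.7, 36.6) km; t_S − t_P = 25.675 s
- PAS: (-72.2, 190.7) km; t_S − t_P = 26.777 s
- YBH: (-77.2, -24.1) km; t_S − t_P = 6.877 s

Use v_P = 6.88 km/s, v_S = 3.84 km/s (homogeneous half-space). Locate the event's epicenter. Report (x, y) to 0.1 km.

Distance from S−P lag: d = Δt · v_P v_S / (v_P − v_S) = Δt · (6.88·3.84)/(6.88−3.84) ≈ 8.6905·Δt.
So d_HAWA = 223.13, d_PAS = 232.71, d_YBH = 59.76 km.
Circle about each station: (x − 75.7)² + (y − 36.6)² = 223.13²; (x + 72.2)² + (y − 190.7)² = 232.71²; (x + 77.2)² + (y + 24.1)² = 59.76².
Subtracting the HAWA equation from the PAS and YBH equations removes the quadratic terms:
-295.8 x + 308.2 y = 30142.33
-305.8 x − 121.4 y = 45686.34
Solving the 2×2 system: x ≈ -136.3, y ≈ -33.0 km.
Check against HAWA (with the unrounded x, y): √((x − 75.7)²+(y − 36.6)²) = 223.13 ≈ 223.13 km. ✓

x ≈ -136.3 km, y ≈ -33.0 km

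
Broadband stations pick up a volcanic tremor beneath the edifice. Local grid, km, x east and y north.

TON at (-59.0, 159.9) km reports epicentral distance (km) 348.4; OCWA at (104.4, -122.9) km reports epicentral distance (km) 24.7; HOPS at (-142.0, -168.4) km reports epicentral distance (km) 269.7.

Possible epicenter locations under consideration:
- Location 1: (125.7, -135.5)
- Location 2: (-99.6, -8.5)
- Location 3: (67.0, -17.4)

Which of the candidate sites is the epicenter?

For each candidate, compare |candidate − station| to the reported distance:
Location 1: residuals TON 0.0, OCWA 0.0, HOPS 0.0 → max 0.0 km
Location 2: residuals TON 175.2, OCWA 209.2, HOPS 104.3 → max 209.2 km
Location 3: residuals TON 130.9, OCWA 87.2, HOPS 11.9 → max 130.9 km
Only Location 1 has all residuals ≈ 0.

Location 1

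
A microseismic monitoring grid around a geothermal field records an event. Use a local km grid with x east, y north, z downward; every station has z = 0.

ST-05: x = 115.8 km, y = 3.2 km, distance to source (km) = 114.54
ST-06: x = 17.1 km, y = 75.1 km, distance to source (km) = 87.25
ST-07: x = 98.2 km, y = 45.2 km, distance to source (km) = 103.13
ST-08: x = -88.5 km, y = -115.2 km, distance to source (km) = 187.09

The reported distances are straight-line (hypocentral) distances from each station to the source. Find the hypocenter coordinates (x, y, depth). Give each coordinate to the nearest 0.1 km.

Each station gives a sphere (x−x_i)² + (y−y_i)² + z² = d_i² (stations at z=0).
Subtracting the ST-05 sphere from ST-06 and ST-07: z² cancels, leaving linear equations in x and y:
-197.4 x + 143.8 y = -1980.61
-35.2 x + 84.0 y = 750.01
Solving: x ≈ 23.804, y ≈ 18.904 km (keep extra digits for the depth step; rounded: 23.8, 18.9).
Then from the ST-05 sphere: z² = 114.54² − (x − 115.8)² − (y − 3.2)² with x = 23.804, y = 18.904, so z ≈ 66.404 ≈ 66.4 km.
Check against ST-08 (with the unrounded solution): distance 187.10 ≈ 187.09 km. ✓

(23.8, 18.9, 66.4)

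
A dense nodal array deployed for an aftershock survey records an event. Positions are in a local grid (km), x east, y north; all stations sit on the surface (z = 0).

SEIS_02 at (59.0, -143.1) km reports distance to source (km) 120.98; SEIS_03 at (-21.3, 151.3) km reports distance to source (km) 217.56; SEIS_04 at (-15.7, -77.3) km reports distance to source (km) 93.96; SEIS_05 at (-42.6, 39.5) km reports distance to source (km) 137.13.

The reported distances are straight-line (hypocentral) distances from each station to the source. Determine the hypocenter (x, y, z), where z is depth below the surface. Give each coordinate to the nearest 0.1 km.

Each station gives a sphere (x−x_i)² + (y−y_i)² + z² = d_i² (stations at z=0).
Subtracting the SEIS_02 sphere from SEIS_03 and SEIS_04: z² cancels, leaving linear equations in x and y:
-160.6 x + 588.8 y = -33309.42
-149.4 x + 131.6 y = -11929.15
Solving: x ≈ 39.508, y ≈ -45.796 km (keep extra digits for the depth step; rounded: 39.5, -45.8).
Then from the SEIS_02 sphere: z² = 120.98² − (x − 59.0)² − (y + 143.1)² with x = 39.508, y = -45.796, so z ≈ 69.196 ≈ 69.2 km.

x ≈ 39.5 km, y ≈ -45.8 km, depth ≈ 69.2 km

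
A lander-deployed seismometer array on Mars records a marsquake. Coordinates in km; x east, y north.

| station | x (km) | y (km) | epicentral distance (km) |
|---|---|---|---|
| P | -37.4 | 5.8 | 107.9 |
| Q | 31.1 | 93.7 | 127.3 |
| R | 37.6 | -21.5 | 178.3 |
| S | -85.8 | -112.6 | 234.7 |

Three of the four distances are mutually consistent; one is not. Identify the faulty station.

S

Solve using three stations at a time. Using P, Q, R (subtract circle equations pairwise → linear system) gives (x, y) ≈ (-96.3, 96.4).
Distances from that point to each station vs reported:
  P: calculated 108.0 vs reported 107.9 → residual 0.1 km
  Q: calculated 127.4 vs reported 127.3 → residual 0.1 km
  R: calculated 178.4 vs reported 178.3 → residual 0.1 km
  S: calculated 209.2 vs reported 234.7 → residual 25.5 km
P, Q, R are mutually consistent (residuals ≈ 0); S is off by 25.5 km.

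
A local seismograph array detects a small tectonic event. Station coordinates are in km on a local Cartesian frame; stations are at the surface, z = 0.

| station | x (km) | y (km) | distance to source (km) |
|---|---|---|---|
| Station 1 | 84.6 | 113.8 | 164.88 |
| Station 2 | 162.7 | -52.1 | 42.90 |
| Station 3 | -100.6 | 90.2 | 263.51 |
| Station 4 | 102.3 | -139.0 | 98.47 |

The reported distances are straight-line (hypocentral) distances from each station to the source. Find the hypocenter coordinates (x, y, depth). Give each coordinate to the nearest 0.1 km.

x ≈ 124.8 km, y ≈ -45.0 km, depth ≈ 18.8 km

Each station gives a sphere (x−x_i)² + (y−y_i)² + z² = d_i² (stations at z=0).
Subtracting the Station 1 sphere from Station 2 and Station 3: z² cancels, leaving linear equations in x and y:
156.2 x − 331.8 y = 34423.10
-370.4 x − 47.2 y = -44103.31
Solving: x ≈ 124.803, y ≈ -44.994 km (keep extra digits for the depth step; rounded: 124.8, -45.0).
Then from the Station 1 sphere: z² = 164.88² − (x − 84.6)² − (y − 113.8)² with x = 124.803, y = -44.994, so z ≈ 18.804 ≈ 18.8 km.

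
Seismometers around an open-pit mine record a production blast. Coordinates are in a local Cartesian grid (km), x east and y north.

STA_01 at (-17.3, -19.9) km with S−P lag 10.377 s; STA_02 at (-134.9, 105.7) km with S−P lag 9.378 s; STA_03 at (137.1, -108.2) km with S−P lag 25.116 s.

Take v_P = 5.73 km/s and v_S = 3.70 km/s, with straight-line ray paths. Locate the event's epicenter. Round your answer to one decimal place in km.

Distance from S−P lag: d = Δt · v_P v_S / (v_P − v_S) = Δt · (5.73·3.70)/(5.73−3.70) ≈ 10.4438·Δt.
So d_STA_01 = 108.38, d_STA_02 = 97.94, d_STA_03 = 262.31 km.
Circle about each station: (x + 17.3)² + (y + 19.9)² = 108.38²; (x + 134.9)² + (y − 105.7)² = 97.94²; (x − 137.1)² + (y + 108.2)² = 262.31².
Subtracting pairs of circle equations eliminates x²+y² and gives linear equations (the radical axes):
-235.2 x + 251.2 y = 30829.18
308.8 x − 176.6 y = -27251.96
Solving the 2×2 system: x ≈ -38.9, y ≈ 86.3 km.

x ≈ -38.9 km, y ≈ 86.3 km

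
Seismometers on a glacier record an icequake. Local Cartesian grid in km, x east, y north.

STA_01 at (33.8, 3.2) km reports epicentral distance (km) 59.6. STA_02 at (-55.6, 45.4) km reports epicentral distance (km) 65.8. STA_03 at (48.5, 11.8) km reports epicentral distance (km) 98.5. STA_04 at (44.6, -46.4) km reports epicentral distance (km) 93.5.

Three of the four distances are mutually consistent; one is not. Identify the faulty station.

Solve using three stations at a time. Using STA_02, STA_03, STA_04 (subtract circle equations pairwise → linear system) gives (x, y) ≈ (-44.9, -19.4).
Distances from that point to each station vs reported:
  STA_01: calculated 81.8 vs reported 59.6 → residual 22.2 km
  STA_02: calculated 65.7 vs reported 65.8 → residual 0.1 km
  STA_03: calculated 98.4 vs reported 98.5 → residual 0.1 km
  STA_04: calculated 93.4 vs reported 93.5 → residual 0.1 km
STA_02, STA_03, STA_04 are mutually consistent (residuals ≈ 0); STA_01 is off by 22.2 km.

STA_01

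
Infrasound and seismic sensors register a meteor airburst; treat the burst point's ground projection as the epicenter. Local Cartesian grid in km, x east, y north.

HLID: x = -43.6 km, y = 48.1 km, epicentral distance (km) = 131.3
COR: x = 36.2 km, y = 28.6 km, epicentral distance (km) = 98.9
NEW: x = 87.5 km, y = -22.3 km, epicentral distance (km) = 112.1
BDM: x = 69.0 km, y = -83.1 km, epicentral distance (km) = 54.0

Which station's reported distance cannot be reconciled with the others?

NEW

Solve using three stations at a time. Using HLID, COR, BDM (subtract circle equations pairwise → linear system) gives (x, y) ≈ (16.9, -68.5).
Distances from that point to each station vs reported:
  HLID: calculated 131.3 vs reported 131.3 → residual 0.0 km
  COR: calculated 98.9 vs reported 98.9 → residual 0.0 km
  NEW: calculated 84.3 vs reported 112.1 → residual 27.8 km
  BDM: calculated 54.1 vs reported 54.0 → residual 0.1 km
HLID, COR, BDM are mutually consistent (residuals ≈ 0); NEW is off by 27.8 km.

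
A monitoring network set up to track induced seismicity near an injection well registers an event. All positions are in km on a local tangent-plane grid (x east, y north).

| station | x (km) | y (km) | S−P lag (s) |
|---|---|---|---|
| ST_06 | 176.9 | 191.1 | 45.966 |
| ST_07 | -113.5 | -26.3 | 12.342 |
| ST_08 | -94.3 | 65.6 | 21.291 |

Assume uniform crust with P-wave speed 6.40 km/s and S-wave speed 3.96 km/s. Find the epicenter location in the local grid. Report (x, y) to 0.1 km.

Distance from S−P lag: d = Δt · v_P v_S / (v_P − v_S) = Δt · (6.40·3.96)/(6.40−3.96) ≈ 10.3869·Δt.
So d_ST_06 = 477.44, d_ST_07 = 128.19, d_ST_08 = 221.15 km.
Circle about each station: (x − 176.9)² + (y − 191.1)² = 477.44²; (x + 113.5)² + (y + 26.3)² = 128.19²; (x + 94.3)² + (y − 65.6)² = 221.15².
Subtracting the ST_06 equation from the ST_07 and ST_08 equations removes the quadratic terms:
-580.8 x − 434.8 y = 157277.40
-542.4 x − 251.0 y = 124424.66
Solving the 2×2 system: x ≈ -162.4, y ≈ -144.8 km.

(-162.4, -144.8)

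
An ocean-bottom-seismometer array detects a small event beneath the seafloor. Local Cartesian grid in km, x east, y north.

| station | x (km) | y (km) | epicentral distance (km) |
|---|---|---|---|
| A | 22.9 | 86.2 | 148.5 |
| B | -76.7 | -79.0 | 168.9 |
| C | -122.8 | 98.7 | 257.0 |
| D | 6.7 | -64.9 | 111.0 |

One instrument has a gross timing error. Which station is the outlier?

D

Solve using three stations at a time. Using A, B, C (subtract circle equations pairwise → linear system) gives (x, y) ≈ (89.1, -46.7).
Distances from that point to each station vs reported:
  A: calculated 148.5 vs reported 148.5 → residual 0.0 km
  B: calculated 168.9 vs reported 168.9 → residual 0.0 km
  C: calculated 257.0 vs reported 257.0 → residual 0.0 km
  D: calculated 84.4 vs reported 111.0 → residual 26.6 km
A, B, C are mutually consistent (residuals ≈ 0); D is off by 26.6 km.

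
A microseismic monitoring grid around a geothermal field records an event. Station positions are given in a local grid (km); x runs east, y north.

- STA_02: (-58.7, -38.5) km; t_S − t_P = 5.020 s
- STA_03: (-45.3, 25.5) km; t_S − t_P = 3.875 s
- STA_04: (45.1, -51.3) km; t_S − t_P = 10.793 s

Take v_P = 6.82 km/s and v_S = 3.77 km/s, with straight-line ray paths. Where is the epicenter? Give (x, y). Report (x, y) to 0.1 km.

-33.1 km east, -4.8 km north

Distance from S−P lag: d = Δt · v_P v_S / (v_P − v_S) = Δt · (6.82·3.77)/(6.82−3.77) ≈ 8.4300·Δt.
So d_STA_02 = 42.32, d_STA_03 = 32.67, d_STA_04 = 90.98 km.
Circle about each station: (x + 58.7)² + (y + 38.5)² = 42.32²; (x + 45.3)² + (y − 25.5)² = 32.67²; (x − 45.1)² + (y + 51.3)² = 90.98².
Subtracting pairs of circle equations eliminates x²+y² and gives linear equations (the radical axes):
26.8 x + 128.0 y = -1501.95
207.6 x − 25.6 y = -6748.62
Solving the 2×2 system: x ≈ -33.1, y ≈ -4.8 km.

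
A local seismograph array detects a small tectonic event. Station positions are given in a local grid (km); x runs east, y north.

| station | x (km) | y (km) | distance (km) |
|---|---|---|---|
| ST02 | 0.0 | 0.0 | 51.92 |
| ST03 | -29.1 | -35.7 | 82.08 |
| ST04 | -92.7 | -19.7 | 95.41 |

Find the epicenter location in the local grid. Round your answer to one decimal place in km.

Circle about each station: x² + y² = 51.92²; (x + 29.1)² + (y + 35.7)² = 82.08²; (x + 92.7)² + (y + 19.7)² = 95.41².
Subtracting the ST02 equation from the ST03 and ST04 equations removes the quadratic terms:
-58.2 x − 71.4 y = -1920.14
-185.4 x − 39.4 y = 2574.00
Solving the 2×2 system: x ≈ -23.7, y ≈ 46.2 km.

x ≈ -23.7 km, y ≈ 46.2 km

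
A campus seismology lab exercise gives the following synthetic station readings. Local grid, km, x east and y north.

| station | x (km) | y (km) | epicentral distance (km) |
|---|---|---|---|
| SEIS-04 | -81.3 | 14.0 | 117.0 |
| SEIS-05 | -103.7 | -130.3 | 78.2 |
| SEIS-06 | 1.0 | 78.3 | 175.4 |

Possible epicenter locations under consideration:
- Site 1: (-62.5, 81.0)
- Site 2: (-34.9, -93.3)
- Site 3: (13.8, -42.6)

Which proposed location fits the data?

Site 2

For each candidate, compare |candidate − station| to the reported distance:
Site 1: residuals SEIS-04 47.4, SEIS-05 137.1, SEIS-06 111.8 → max 137.1 km
Site 2: residuals SEIS-04 0.1, SEIS-05 0.1, SEIS-06 0.1 → max 0.1 km
Site 3: residuals SEIS-04 6.3, SEIS-05 68.4, SEIS-06 53.8 → max 68.4 km
Only Site 2 has all residuals ≈ 0.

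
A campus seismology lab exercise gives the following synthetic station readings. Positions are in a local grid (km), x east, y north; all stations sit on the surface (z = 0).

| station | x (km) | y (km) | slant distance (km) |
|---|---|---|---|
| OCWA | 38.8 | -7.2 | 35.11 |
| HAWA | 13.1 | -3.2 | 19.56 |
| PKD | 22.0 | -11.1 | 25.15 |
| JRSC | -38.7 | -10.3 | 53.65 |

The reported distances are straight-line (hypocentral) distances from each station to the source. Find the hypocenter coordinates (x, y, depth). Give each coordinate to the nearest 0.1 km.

Each station gives a sphere (x−x_i)² + (y−y_i)² + z² = d_i² (stations at z=0).
Subtracting the OCWA sphere from HAWA and PKD: z² cancels, leaving linear equations in x and y:
-51.4 x + 8.0 y = -525.31
-33.6 x − 7.8 y = -349.88
Solving: x ≈ 10.298, y ≈ 0.498 km (keep extra digits for the depth step; rounded: 10.3, 0.5).
Then from the OCWA sphere: z² = 35.11² − (x − 38.8)² − (y + 7.2)² with x = 10.298, y = 0.498, so z ≈ 19.002 ≈ 19.0 km.

(10.3, 0.5, 19.0)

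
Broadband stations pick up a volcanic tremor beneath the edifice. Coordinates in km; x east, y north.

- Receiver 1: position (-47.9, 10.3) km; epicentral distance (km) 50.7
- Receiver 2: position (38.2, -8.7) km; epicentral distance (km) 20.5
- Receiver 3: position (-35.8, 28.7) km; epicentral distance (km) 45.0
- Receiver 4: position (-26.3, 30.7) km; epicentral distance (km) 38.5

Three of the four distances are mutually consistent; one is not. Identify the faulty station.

Receiver 2

Solve using three stations at a time. Using Receiver 1, Receiver 3, Receiver 4 (subtract circle equations pairwise → linear system) gives (x, y) ≈ (2.7, 5.0).
Distances from that point to each station vs reported:
  Receiver 1: calculated 50.9 vs reported 50.7 → residual 0.2 km
  Receiver 2: calculated 38.0 vs reported 20.5 → residual 17.5 km
  Receiver 3: calculated 45.2 vs reported 45.0 → residual 0.2 km
  Receiver 4: calculated 38.7 vs reported 38.5 → residual 0.2 km
Receiver 1, Receiver 3, Receiver 4 are mutually consistent (residuals ≈ 0); Receiver 2 is off by 17.5 km.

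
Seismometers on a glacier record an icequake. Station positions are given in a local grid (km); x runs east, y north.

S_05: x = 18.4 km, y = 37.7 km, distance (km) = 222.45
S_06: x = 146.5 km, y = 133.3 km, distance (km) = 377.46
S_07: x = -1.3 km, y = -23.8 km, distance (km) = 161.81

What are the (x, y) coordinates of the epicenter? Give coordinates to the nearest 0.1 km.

Circle about each station: (x − 18.4)² + (y − 37.7)² = 222.45²; (x − 146.5)² + (y − 133.3)² = 377.46²; (x + 1.3)² + (y + 23.8)² = 161.81².
Subtracting the S_05 equation from the S_06 and S_07 equations removes the quadratic terms:
256.2 x + 191.2 y = -55520.76
-39.4 x − 123.0 y = 22109.81
Solving the 2×2 system: x ≈ -108.5, y ≈ -145.0 km.

x ≈ -108.5 km, y ≈ -145.0 km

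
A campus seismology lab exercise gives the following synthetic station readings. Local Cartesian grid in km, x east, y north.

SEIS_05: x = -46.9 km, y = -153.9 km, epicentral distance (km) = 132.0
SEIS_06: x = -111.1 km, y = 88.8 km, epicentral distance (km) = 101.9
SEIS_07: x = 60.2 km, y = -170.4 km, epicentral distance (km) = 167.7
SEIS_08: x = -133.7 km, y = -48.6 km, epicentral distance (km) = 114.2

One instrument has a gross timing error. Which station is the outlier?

Solve using three stations at a time. Using SEIS_05, SEIS_07, SEIS_08 (subtract circle equations pairwise → linear system) gives (x, y) ≈ (-22.0, -24.2).
Distances from that point to each station vs reported:
  SEIS_05: calculated 132.1 vs reported 132.0 → residual 0.1 km
  SEIS_06: calculated 143.9 vs reported 101.9 → residual 42.0 km
  SEIS_07: calculated 167.8 vs reported 167.7 → residual 0.1 km
  SEIS_08: calculated 114.3 vs reported 114.2 → residual 0.1 km
SEIS_05, SEIS_07, SEIS_08 are mutually consistent (residuals ≈ 0); SEIS_06 is off by 42.0 km.

SEIS_06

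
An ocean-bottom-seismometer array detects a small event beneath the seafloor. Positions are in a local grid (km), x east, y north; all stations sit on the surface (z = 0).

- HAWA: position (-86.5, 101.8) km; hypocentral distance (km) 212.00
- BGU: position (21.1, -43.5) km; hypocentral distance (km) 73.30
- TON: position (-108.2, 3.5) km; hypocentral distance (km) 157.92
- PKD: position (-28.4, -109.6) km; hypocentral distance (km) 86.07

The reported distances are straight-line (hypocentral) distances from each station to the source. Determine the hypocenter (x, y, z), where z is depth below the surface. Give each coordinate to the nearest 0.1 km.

Each station gives a sphere (x−x_i)² + (y−y_i)² + z² = d_i² (stations at z=0).
Subtracting the HAWA sphere from BGU and TON: z² cancels, leaving linear equations in x and y:
215.2 x − 290.6 y = 24063.08
-43.4 x − 196.6 y = 13879.27
Solving: x ≈ 12.700, y ≈ -73.400 km (keep extra digits for the depth step; rounded: 12.7, -73.4).
Then from the HAWA sphere: z² = 212.00² − (x + 86.5)² − (y − 101.8)² with x = 12.700, y = -73.400, so z ≈ 66.395 ≈ 66.4 km.

(12.7, -73.4, 66.4)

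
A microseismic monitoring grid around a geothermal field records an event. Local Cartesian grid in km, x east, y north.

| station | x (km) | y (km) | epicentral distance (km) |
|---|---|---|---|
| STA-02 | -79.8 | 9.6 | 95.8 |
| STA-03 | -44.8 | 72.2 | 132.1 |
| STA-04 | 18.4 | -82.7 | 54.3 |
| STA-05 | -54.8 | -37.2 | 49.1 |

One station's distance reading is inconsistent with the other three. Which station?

STA-04

Solve using three stations at a time. Using STA-02, STA-03, STA-05 (subtract circle equations pairwise → linear system) gives (x, y) ≈ (-9.0, -55.0).
Distances from that point to each station vs reported:
  STA-02: calculated 95.8 vs reported 95.8 → residual 0.0 km
  STA-03: calculated 132.1 vs reported 132.1 → residual 0.0 km
  STA-04: calculated 39.0 vs reported 54.3 → residual 15.3 km
  STA-05: calculated 49.1 vs reported 49.1 → residual 0.0 km
STA-02, STA-03, STA-05 are mutually consistent (residuals ≈ 0); STA-04 is off by 15.3 km.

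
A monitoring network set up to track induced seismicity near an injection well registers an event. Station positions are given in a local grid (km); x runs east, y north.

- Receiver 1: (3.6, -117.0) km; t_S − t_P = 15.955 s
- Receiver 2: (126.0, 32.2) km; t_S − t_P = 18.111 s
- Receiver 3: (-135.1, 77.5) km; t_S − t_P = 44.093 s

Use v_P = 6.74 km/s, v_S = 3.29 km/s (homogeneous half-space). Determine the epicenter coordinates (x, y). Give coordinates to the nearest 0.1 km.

Distance from S−P lag: d = Δt · v_P v_S / (v_P − v_S) = Δt · (6.74·3.29)/(6.74−3.29) ≈ 6.4274·Δt.
So d_Receiver 1 = 102.55, d_Receiver 2 = 116.41, d_Receiver 3 = 283.40 km.
Circle about each station: (x − 3.6)² + (y + 117.0)² = 102.55²; (x − 126.0)² + (y − 32.2)² = 116.41²; (x + 135.1)² + (y − 77.5)² = 283.40².
Subtracting pairs of circle equations eliminates x²+y² and gives linear equations (the radical axes):
244.8 x + 298.4 y = 176.09
-277.4 x + 389.0 y = -59242.76
Solving the 2×2 system: x ≈ 99.7, y ≈ -81.2 km.

99.7 km east, -81.2 km north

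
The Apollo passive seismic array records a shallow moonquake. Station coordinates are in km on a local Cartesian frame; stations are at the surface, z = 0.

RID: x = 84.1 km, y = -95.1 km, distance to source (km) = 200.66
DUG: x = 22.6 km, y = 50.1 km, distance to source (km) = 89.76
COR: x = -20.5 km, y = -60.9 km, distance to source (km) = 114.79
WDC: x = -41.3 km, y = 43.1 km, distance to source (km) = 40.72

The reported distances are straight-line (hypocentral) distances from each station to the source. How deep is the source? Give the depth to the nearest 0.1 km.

Each station gives a sphere (x−x_i)² + (y−y_i)² + z² = d_i² (stations at z=0).
Subtracting the RID sphere from DUG and COR: z² cancels, leaving linear equations in x and y:
-123.0 x + 290.4 y = 19111.53
-209.2 x + 68.4 y = 15099.93
Solving: x ≈ -58.806, y ≈ 40.904 km (keep extra digits for the depth step; rounded: -58.8, 40.9).
Then from the RID sphere: z² = 200.66² − (x − 84.1)² − (y + 95.1)² with x = -58.806, y = 40.904, so z ≈ 36.677 ≈ 36.7 km.
Check against WDC (with the unrounded solution): distance 40.70 ≈ 40.72 km. ✓

z ≈ 36.7 km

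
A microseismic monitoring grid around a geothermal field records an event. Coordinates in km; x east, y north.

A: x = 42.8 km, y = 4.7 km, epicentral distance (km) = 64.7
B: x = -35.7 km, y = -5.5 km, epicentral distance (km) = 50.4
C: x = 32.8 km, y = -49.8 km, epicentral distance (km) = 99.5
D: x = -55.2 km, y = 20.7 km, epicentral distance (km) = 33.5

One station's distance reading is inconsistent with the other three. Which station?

Solve using three stations at a time. Using A, B, C (subtract circle equations pairwise → linear system) gives (x, y) ≈ (-12.1, 39.0).
Distances from that point to each station vs reported:
  A: calculated 64.7 vs reported 64.7 → residual 0.0 km
  B: calculated 50.4 vs reported 50.4 → residual 0.0 km
  C: calculated 99.5 vs reported 99.5 → residual 0.0 km
  D: calculated 46.9 vs reported 33.5 → residual 13.4 km
A, B, C are mutually consistent (residuals ≈ 0); D is off by 13.4 km.

D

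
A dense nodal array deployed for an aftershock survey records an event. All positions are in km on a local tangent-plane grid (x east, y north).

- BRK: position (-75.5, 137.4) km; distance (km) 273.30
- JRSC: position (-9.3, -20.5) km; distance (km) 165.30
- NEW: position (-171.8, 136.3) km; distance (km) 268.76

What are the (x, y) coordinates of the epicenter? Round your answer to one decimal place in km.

Circle about each station: (x + 75.5)² + (y − 137.4)² = 273.30²; (x + 9.3)² + (y + 20.5)² = 165.30²; (x + 171.8)² + (y − 136.3)² = 268.76².
Subtracting pairs of circle equations eliminates x²+y² and gives linear equations (the radical axes):
132.4 x − 315.8 y = 23296.53
-192.6 x − 2.2 y = 25974.87
Solving the 2×2 system: x ≈ -133.4, y ≈ -129.7 km.

-133.4 km east, -129.7 km north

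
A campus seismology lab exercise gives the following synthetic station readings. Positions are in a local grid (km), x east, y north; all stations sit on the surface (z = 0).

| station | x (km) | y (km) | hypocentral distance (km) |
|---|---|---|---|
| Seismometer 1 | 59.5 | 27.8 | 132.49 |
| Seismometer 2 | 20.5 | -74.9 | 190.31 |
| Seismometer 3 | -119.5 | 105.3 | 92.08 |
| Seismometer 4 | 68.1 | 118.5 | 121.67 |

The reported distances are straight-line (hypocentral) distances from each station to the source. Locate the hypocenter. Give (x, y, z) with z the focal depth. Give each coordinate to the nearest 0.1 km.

Each station gives a sphere (x−x_i)² + (y−y_i)² + z² = d_i² (stations at z=0).
Subtracting the Seismometer 1 sphere from Seismometer 2 and Seismometer 3: z² cancels, leaving linear equations in x and y:
-78.0 x − 205.4 y = -16947.13
-358.0 x + 155.0 y = 30130.12
Solving: x ≈ -41.600, y ≈ 98.305 km (keep extra digits for the depth step; rounded: -41.6, 98.3).
Then from the Seismometer 1 sphere: z² = 132.49² − (x − 59.5)² − (y − 27.8)² with x = -41.600, y = 98.305, so z ≈ 48.595 ≈ 48.6 km.

(-41.6, 98.3, 48.6)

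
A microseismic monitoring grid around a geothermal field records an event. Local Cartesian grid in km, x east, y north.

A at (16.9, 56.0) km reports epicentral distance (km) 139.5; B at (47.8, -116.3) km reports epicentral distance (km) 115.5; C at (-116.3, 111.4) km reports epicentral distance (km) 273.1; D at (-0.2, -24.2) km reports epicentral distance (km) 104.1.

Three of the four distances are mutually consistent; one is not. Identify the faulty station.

Solve using three stations at a time. Using A, C, D (subtract circle equations pairwise → linear system) gives (x, y) ≈ (98.7, -57.1).
Distances from that point to each station vs reported:
  A: calculated 139.6 vs reported 139.5 → residual 0.1 km
  B: calculated 78.0 vs reported 115.5 → residual 37.5 km
  C: calculated 273.1 vs reported 273.1 → residual 0.0 km
  D: calculated 104.2 vs reported 104.1 → residual 0.1 km
A, C, D are mutually consistent (residuals ≈ 0); B is off by 37.5 km.

B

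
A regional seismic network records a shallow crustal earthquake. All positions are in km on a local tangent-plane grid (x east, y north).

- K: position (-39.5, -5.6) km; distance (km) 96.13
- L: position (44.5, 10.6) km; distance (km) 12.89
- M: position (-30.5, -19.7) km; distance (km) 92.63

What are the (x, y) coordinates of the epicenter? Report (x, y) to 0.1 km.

Circle about each station: (x + 39.5)² + (y + 5.6)² = 96.13²; (x − 44.5)² + (y − 10.6)² = 12.89²; (x + 30.5)² + (y + 19.7)² = 92.63².
Subtracting pairs of circle equations eliminates x²+y² and gives linear equations (the radical axes):
168.0 x + 32.4 y = 9575.82
18.0 x − 28.2 y = 387.39
Solving the 2×2 system: x ≈ 53.1, y ≈ 20.2 km.

x ≈ 53.1 km, y ≈ 20.2 km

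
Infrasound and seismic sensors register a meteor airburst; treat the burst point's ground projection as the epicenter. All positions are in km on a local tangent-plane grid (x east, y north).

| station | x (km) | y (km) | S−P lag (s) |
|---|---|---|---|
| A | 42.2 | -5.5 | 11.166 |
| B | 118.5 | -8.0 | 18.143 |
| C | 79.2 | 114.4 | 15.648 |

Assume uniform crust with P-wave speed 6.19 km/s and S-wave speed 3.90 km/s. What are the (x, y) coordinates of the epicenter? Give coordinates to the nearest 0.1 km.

(-67.1, 38.2)

Distance from S−P lag: d = Δt · v_P v_S / (v_P − v_S) = Δt · (6.19·3.90)/(6.19−3.90) ≈ 10.5419·Δt.
So d_A = 117.71, d_B = 191.26, d_C = 164.96 km.
Circle about each station: (x − 42.2)² + (y + 5.5)² = 117.71²; (x − 118.5)² + (y + 8.0)² = 191.26²; (x − 79.2)² + (y − 114.4)² = 164.96².
Subtracting pairs of circle equations eliminates x²+y² and gives linear equations (the radical axes):
152.6 x − 5.0 y = -10429.58
74.0 x + 239.8 y = 4192.75
Solving the 2×2 system: x ≈ -67.1, y ≈ 38.2 km.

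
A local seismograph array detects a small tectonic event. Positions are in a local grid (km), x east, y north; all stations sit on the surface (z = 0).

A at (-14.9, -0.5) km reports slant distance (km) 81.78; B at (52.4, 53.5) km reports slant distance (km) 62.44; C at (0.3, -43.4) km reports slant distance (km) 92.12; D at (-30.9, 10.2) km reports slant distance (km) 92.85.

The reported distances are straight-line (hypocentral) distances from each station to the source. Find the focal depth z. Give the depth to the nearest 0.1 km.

Each station gives a sphere (x−x_i)² + (y−y_i)² + z² = d_i² (stations at z=0).
Subtracting the A sphere from B and C: z² cancels, leaving linear equations in x and y:
134.6 x + 108.0 y = 8174.96
30.4 x − 85.8 y = -136.74
Solving: x ≈ 46.295, y ≈ 17.997 km (keep extra digits for the depth step; rounded: 46.3, 18.0).
Then from the A sphere: z² = 81.78² − (x + 14.9)² − (y + 0.5)² with x = 46.295, y = 17.997, so z ≈ 51.000 ≈ 51.0 km.

51.0 km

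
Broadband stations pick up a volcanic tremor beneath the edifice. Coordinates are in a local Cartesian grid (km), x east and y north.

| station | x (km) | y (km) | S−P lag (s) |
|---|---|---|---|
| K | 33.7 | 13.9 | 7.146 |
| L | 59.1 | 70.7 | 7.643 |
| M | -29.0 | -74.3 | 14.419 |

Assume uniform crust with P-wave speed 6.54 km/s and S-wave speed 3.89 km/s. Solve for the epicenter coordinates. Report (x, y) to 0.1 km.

(-13.9, 63.3)

Distance from S−P lag: d = Δt · v_P v_S / (v_P − v_S) = Δt · (6.54·3.89)/(6.54−3.89) ≈ 9.6002·Δt.
So d_K = 68.60, d_L = 73.37, d_M = 138.43 km.
Circle about each station: (x − 33.7)² + (y − 13.9)² = 68.60²; (x − 59.1)² + (y − 70.7)² = 73.37²; (x + 29.0)² + (y + 74.3)² = 138.43².
Subtracting the K equation from the L and M equations removes the quadratic terms:
50.8 x + 113.6 y = 6485.20
-125.4 x − 176.4 y = -9424.31
Solving the 2×2 system: x ≈ -13.9, y ≈ 63.3 km.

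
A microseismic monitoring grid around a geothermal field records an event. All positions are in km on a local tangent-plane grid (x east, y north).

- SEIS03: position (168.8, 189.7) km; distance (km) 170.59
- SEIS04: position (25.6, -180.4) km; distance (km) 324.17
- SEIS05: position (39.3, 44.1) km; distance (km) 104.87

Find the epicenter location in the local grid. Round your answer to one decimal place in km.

Circle about each station: (x − 168.8)² + (y − 189.7)² = 170.59²; (x − 25.6)² + (y + 180.4)² = 324.17²; (x − 39.3)² + (y − 44.1)² = 104.87².
Subtracting the SEIS03 equation from the SEIS04 and SEIS05 equations removes the quadratic terms:
-286.4 x − 740.2 y = -107265.25
-259.0 x − 291.2 y = -42887.00
Solving the 2×2 system: x ≈ 4.7, y ≈ 143.1 km.

4.7 km east, 143.1 km north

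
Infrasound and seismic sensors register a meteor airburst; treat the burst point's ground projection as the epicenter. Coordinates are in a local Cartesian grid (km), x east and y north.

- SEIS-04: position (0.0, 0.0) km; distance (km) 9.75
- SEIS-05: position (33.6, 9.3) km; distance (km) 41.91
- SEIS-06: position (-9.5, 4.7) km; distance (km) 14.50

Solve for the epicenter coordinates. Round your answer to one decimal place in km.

Circle about each station: x² + y² = 9.75²; (x − 33.6)² + (y − 9.3)² = 41.91²; (x + 9.5)² + (y − 4.7)² = 14.50².
Subtracting the SEIS-04 equation from the SEIS-05 and SEIS-06 equations removes the quadratic terms:
67.2 x + 18.6 y = -445.94
-19.0 x + 9.4 y = -2.85
Solving the 2×2 system: x ≈ -4.2, y ≈ -8.8 km.

-4.2 km east, -8.8 km north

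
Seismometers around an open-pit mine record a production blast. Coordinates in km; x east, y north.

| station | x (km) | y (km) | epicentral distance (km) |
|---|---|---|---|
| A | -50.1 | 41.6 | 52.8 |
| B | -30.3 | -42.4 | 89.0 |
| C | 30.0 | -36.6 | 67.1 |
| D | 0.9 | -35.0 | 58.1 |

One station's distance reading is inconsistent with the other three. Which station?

Solve using three stations at a time. Using A, C, D (subtract circle equations pairwise → linear system) gives (x, y) ≈ (-0.7, 23.1).
Distances from that point to each station vs reported:
  A: calculated 52.8 vs reported 52.8 → residual 0.0 km
  B: calculated 71.9 vs reported 89.0 → residual 17.1 km
  C: calculated 67.1 vs reported 67.1 → residual 0.0 km
  D: calculated 58.1 vs reported 58.1 → residual 0.0 km
A, C, D are mutually consistent (residuals ≈ 0); B is off by 17.1 km.

B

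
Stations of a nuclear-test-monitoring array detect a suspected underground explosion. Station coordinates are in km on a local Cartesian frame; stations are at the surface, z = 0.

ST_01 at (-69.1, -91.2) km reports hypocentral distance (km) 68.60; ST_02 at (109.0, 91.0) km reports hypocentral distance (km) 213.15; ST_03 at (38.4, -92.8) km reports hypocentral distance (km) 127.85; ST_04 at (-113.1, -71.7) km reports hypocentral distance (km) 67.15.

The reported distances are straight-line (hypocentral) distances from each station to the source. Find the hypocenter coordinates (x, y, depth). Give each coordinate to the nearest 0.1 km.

x ≈ -68.5 km, y ≈ -25.4 km, depth ≈ 19.4 km

Each station gives a sphere (x−x_i)² + (y−y_i)² + z² = d_i² (stations at z=0).
Subtracting the ST_01 sphere from ST_02 and ST_03: z² cancels, leaving linear equations in x and y:
356.2 x + 364.4 y = -33657.21
215.0 x − 3.2 y = -14645.51
Solving: x ≈ -68.497, y ≈ -25.408 km (keep extra digits for the depth step; rounded: -68.5, -25.4).
Then from the ST_01 sphere: z² = 68.60² − (x + 69.1)² − (y + 91.2)² with x = -68.497, y = -25.408, so z ≈ 19.417 ≈ 19.4 km.
Check against ST_04 (with the unrounded solution): distance 67.15 ≈ 67.15 km. ✓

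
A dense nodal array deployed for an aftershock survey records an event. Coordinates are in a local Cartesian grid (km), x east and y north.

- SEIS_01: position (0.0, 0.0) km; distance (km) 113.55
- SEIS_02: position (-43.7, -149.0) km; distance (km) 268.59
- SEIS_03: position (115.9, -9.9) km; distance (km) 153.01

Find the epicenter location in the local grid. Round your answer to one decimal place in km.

Circle about each station: x² + y² = 113.55²; (x + 43.7)² + (y + 149.0)² = 268.59²; (x − 115.9)² + (y + 9.9)² = 153.01².
Subtracting the SEIS_01 equation from the SEIS_02 and SEIS_03 equations removes the quadratic terms:
-87.4 x − 298.0 y = -35136.30
231.8 x − 19.8 y = 3012.36
Solving the 2×2 system: x ≈ 22.5, y ≈ 111.3 km.

(22.5, 111.3)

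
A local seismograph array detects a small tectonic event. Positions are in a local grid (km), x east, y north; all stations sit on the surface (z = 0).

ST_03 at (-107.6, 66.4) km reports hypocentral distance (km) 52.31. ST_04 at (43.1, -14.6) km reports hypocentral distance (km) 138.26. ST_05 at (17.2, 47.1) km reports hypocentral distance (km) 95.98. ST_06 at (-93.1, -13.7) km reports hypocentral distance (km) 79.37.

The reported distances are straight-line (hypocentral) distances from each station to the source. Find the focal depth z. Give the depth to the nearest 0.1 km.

z ≈ 35.8 km

Each station gives a sphere (x−x_i)² + (y−y_i)² + z² = d_i² (stations at z=0).
Subtracting the ST_03 sphere from ST_04 and ST_05: z² cancels, leaving linear equations in x and y:
301.4 x − 162.0 y = -30295.44
249.6 x − 38.6 y = -19948.29
Solving: x ≈ -71.602, y ≈ 53.794 km (keep extra digits for the depth step; rounded: -71.6, 53.8).
Then from the ST_03 sphere: z² = 52.31² − (x + 107.6)² − (y − 66.4)² with x = -71.602, y = 53.794, so z ≈ 35.799 ≈ 35.8 km.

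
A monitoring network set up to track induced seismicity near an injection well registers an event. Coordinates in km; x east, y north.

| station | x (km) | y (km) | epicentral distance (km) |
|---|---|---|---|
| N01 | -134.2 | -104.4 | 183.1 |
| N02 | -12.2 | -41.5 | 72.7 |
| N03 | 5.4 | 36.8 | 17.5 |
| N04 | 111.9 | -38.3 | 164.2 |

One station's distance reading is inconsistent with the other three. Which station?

Solve using three stations at a time. Using N01, N02, N03 (subtract circle equations pairwise → linear system) gives (x, y) ≈ (-11.2, 31.2).
Distances from that point to each station vs reported:
  N01: calculated 183.1 vs reported 183.1 → residual 0.0 km
  N02: calculated 72.7 vs reported 72.7 → residual 0.0 km
  N03: calculated 17.5 vs reported 17.5 → residual 0.0 km
  N04: calculated 141.3 vs reported 164.2 → residual 22.9 km
N01, N02, N03 are mutually consistent (residuals ≈ 0); N04 is off by 22.9 km.

N04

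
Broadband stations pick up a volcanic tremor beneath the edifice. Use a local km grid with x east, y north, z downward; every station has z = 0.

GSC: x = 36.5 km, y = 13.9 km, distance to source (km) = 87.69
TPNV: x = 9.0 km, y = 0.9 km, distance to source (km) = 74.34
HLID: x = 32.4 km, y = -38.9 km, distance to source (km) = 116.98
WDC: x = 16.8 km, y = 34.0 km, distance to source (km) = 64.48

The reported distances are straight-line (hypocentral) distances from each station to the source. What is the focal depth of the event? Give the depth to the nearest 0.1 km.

32.5 km

Each station gives a sphere (x−x_i)² + (y−y_i)² + z² = d_i² (stations at z=0).
Subtracting the GSC sphere from TPNV and HLID: z² cancels, leaving linear equations in x and y:
-55.0 x − 26.0 y = 719.45
-8.2 x − 105.6 y = -4957.27
Solving: x ≈ -36.617, y ≈ 49.787 km (keep extra digits for the depth step; rounded: -36.6, 49.8).
Then from the GSC sphere: z² = 87.69² − (x − 36.5)² − (y − 13.9)² with x = -36.617, y = 49.787, so z ≈ 32.489 ≈ 32.5 km.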